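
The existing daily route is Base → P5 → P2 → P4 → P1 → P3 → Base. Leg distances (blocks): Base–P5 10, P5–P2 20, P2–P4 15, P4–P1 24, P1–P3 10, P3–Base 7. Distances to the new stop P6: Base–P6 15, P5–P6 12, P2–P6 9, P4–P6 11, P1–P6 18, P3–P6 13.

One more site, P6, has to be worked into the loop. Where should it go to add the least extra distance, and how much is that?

Insertion cost between consecutive stops i–j is d(i,P6) + d(P6,j) − d(i,j):
  between Base and P5: 15 + 12 − 10 = 17
  between P5 and P2: 12 + 9 − 20 = 1
  between P2 and P4: 9 + 11 − 15 = 5
  between P4 and P1: 11 + 18 − 24 = 5
  between P1 and P3: 18 + 13 − 10 = 21
  between P3 and Base: 13 + 15 − 7 = 21
Cheapest insertion is between P5 and P2, adding 1.
New total = 86 + 1 = 87.

Minimum extra distance: 1 blocks, inserting P6 between P5 and P2.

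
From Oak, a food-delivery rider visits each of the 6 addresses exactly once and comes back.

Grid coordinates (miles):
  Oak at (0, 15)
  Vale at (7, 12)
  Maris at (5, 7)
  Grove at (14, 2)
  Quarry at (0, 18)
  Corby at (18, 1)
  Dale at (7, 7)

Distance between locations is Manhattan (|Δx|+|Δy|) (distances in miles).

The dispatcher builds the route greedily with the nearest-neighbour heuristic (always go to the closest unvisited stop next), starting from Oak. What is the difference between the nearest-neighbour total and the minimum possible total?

From Oak: Quarry=3, Vale=10, Maris=13, Dale=15, Grove=27, Corby=32 → choose Quarry (3).
From Quarry: Vale=13, Maris=16, Dale=18, Grove=30, Corby=35 → choose Vale (13).
From Vale: Dale=5, Maris=7, Grove=17, Corby=22 → choose Dale (5).
From Dale: Maris=2, Grove=12, Corby=17 → choose Maris (2).
From Maris: Grove=14, Corby=19 → choose Grove (14).
From Grove: Corby=5 → choose Corby (5).
NN route Oak → Quarry → Vale → Dale → Maris → Grove → Corby → Oak costs 74.
Optimal: Oak → Vale → Grove → Corby → Dale → Maris → Quarry → Oak costs 70 (by enumerating all 360 distinct tours).
Excess = 74 − 70 = 4.

The nearest-neighbour route is 4 miles longer than optimal.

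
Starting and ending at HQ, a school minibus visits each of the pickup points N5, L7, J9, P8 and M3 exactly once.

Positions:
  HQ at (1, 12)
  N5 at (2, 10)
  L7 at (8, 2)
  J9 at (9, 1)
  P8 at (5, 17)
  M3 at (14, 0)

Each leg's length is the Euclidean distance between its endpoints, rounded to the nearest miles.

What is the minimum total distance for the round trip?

Shortest round trip = 43 miles.

There are 60 distinct closed tours to check (reversals are equivalent).
HQ→N5→L7→J9→P8→M3→HQ: 2+10+1+16+19+18 = 66
HQ→N5→L7→J9→M3→P8→HQ: 2+10+1+5+19+6 = 43
HQ→N5→L7→P8→J9→M3→HQ: 2+10+15+16+5+18 = 66
HQ→N5→L7→P8→M3→J9→HQ: 2+10+15+19+5+14 = 65
HQ→N5→L7→M3→J9→P8→HQ: 2+10+6+5+16+6 = 45
HQ→N5→L7→M3→P8→J9→HQ: 2+10+6+19+16+14 = 67
HQ→N5→J9→L7→P8→M3→HQ: 2+11+1+15+19+18 = 66
HQ→N5→J9→L7→M3→P8→HQ: 2+11+1+6+19+6 = 45
HQ→N5→J9→P8→L7→M3→HQ: 2+11+16+15+6+18 = 68
HQ→N5→J9→P8→M3→L7→HQ: 2+11+16+19+6+12 = 66
HQ→N5→J9→M3→L7→P8→HQ: 2+11+5+6+15+6 = 45
HQ→N5→J9→M3→P8→L7→HQ: 2+11+5+19+15+12 = 64
HQ→N5→P8→L7→J9→M3→HQ: 2+8+15+1+5+18 = 49
HQ→N5→P8→L7→M3→J9→HQ: 2+8+15+6+5+14 = 50
… (46 more)
The minimum is 43.
One optimal route: HQ → N5 → L7 → J9 → M3 → P8 → HQ (or its reverse).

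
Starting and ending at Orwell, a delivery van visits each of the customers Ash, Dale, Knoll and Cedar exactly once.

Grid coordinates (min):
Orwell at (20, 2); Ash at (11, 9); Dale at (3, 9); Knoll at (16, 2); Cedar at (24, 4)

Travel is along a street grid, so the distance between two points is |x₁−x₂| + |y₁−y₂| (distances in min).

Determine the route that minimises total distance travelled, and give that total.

Shortest round trip = 56 min.

There are 12 distinct closed tours to check (reversals are equivalent).
Orwell→Ash→Dale→Knoll→Cedar→Orwell: 16+8+20+10+6 = 60
Orwell→Ash→Dale→Cedar→Knoll→Orwell: 16+8+26+10+4 = 64
Orwell→Ash→Knoll→Dale→Cedar→Orwell: 16+12+20+26+6 = 80
Orwell→Ash→Knoll→Cedar→Dale→Orwell: 16+12+10+26+24 = 88
Orwell→Ash→Cedar→Dale→Knoll→Orwell: 16+18+26+20+4 = 84
Orwell→Ash→Cedar→Knoll→Dale→Orwell: 16+18+10+20+24 = 88
Orwell→Dale→Ash→Knoll→Cedar→Orwell: 24+8+12+10+6 = 60
Orwell→Dale→Ash→Cedar→Knoll→Orwell: 24+8+18+10+4 = 64
Orwell→Dale→Knoll→Ash→Cedar→Orwell: 24+20+12+18+6 = 80
Orwell→Dale→Cedar→Ash→Knoll→Orwell: 24+26+18+12+4 = 84
Orwell→Knoll→Ash→Dale→Cedar→Orwell: 4+12+8+26+6 = 56
Orwell→Knoll→Dale→Ash→Cedar→Orwell: 4+20+8+18+6 = 56
The minimum is 56.
One optimal route: Orwell → Knoll → Ash → Dale → Cedar → Orwell (or its reverse).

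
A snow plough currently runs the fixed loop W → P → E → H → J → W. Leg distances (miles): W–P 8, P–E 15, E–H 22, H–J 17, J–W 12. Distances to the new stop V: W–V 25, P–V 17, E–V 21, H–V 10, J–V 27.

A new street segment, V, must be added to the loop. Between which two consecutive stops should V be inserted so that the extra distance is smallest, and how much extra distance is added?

Insertion cost between consecutive stops i–j is d(i,V) + d(V,j) − d(i,j):
  between W and P: 25 + 17 − 8 = 34
  between P and E: 17 + 21 − 15 = 23
  between E and H: 21 + 10 − 22 = 9
  between H and J: 10 + 27 − 17 = 20
  between J and W: 27 + 25 − 12 = 40
Cheapest insertion is between E and H, adding 9.
New total = 74 + 9 = 83.

Minimum extra distance: 9 miles, inserting V between E and H.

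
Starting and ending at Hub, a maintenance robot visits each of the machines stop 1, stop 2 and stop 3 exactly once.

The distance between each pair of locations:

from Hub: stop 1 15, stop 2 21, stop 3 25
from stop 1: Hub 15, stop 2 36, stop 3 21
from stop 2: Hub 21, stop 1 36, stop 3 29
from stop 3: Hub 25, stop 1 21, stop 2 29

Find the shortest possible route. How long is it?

Minimum total distance: 86.

Hub - stop 1 - stop 2 - stop 3 - Hub: 15+36+29+25 = 105
Hub - stop 1 - stop 3 - stop 2 - Hub: 15+21+29+21 = 86
Hub - stop 2 - stop 1 - stop 3 - Hub: 21+36+21+25 = 103
The minimum is 86.
One optimal route: Hub → stop 1 → stop 3 → stop 2 → Hub (or its reverse).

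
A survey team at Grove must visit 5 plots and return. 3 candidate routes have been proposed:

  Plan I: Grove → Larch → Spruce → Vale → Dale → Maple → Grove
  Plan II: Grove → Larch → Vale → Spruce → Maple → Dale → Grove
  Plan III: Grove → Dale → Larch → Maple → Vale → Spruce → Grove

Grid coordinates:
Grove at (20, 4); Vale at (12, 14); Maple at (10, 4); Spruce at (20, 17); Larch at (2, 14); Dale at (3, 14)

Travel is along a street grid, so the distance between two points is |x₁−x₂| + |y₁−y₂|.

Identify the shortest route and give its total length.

Plan I: 28 + 21 + 11 + 9 + 17 + 10 = 96
Plan II: 28 + 10 + 11 + 23 + 17 + 27 = 116
Plan III: 27 + 1 + 18 + 12 + 11 + 13 = 82

Shortest is Plan III, total 82.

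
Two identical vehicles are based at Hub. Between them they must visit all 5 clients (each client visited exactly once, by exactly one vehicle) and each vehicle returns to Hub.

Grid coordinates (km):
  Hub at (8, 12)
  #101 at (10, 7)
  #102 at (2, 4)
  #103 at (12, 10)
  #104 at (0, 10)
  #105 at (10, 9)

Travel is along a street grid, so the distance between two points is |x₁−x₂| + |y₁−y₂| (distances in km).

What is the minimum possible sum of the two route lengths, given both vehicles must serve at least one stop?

Try each way of splitting the stops between the two vehicles (each non-empty) and, for each split, find the best tour for each vehicle:
  {#101} + {#102, #103, #104, #105}: 14 + 40 = 54
  {#102} + {#101, #103, #104, #105}: 28 + 34 = 62
  {#101, #102} + {#103, #104, #105}: 32 + 30 = 62
  {#103} + {#101, #102, #104, #105}: 12 + 36 = 48
  {#101, #103} + {#102, #104, #105}: 18 + 36 = 54
  {#102, #103} + {#101, #104, #105}: 36 + 30 = 66
  … (15 splits in total)
Best: vehicle 1 Hub → #103 → Hub = 12; vehicle 2 Hub → #104 → #102 → #101 → #105 → Hub = 36; combined 48.

Minimum combined distance: 48 km.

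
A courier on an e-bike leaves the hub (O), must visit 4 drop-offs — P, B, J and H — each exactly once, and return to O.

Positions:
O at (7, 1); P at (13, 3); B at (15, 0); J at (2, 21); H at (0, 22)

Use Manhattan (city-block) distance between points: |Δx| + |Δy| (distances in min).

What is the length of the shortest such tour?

Minimum total distance: 74 min.

O→P→B→J→H→O: 8+5+34+3+28 = 78
O→P→B→H→J→O: 8+5+37+3+25 = 78
O→P→J→B→H→O: 8+29+34+37+28 = 136
O→P→J→H→B→O: 8+29+3+37+9 = 86
O→P→H→B→J→O: 8+32+37+34+25 = 136
O→P→H→J→B→O: 8+32+3+34+9 = 86
O→B→P→J→H→O: 9+5+29+3+28 = 74
O→B→P→H→J→O: 9+5+32+3+25 = 74
O→B→J→P→H→O: 9+34+29+32+28 = 132
O→B→H→P→J→O: 9+37+32+29+25 = 132
O→J→P→B→H→O: 25+29+5+37+28 = 124
O→J→B→P→H→O: 25+34+5+32+28 = 124
The minimum is 74.
One optimal route: O → B → P → J → H → O (or its reverse).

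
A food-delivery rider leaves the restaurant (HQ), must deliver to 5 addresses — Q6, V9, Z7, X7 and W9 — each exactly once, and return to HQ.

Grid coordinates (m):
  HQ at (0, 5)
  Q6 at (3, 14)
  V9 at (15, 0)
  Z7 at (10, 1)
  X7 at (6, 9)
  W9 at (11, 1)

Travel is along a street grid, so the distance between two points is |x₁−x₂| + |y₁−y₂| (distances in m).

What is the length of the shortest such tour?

HQ - Q6 - V9 - Z7 - X7 - W9 - HQ: 12+26+6+12+13+15 = 84
HQ - Q6 - V9 - Z7 - W9 - X7 - HQ: 12+26+6+1+13+10 = 68
HQ - Q6 - V9 - X7 - Z7 - W9 - HQ: 12+26+18+12+1+15 = 84
HQ - Q6 - V9 - X7 - W9 - Z7 - HQ: 12+26+18+13+1+14 = 84
HQ - Q6 - V9 - W9 - Z7 - X7 - HQ: 12+26+5+1+12+10 = 66
HQ - Q6 - V9 - W9 - X7 - Z7 - HQ: 12+26+5+13+12+14 = 82
HQ - Q6 - Z7 - V9 - X7 - W9 - HQ: 12+20+6+18+13+15 = 84
HQ - Q6 - Z7 - V9 - W9 - X7 - HQ: 12+20+6+5+13+10 = 66
HQ - Q6 - Z7 - X7 - V9 - W9 - HQ: 12+20+12+18+5+15 = 82
HQ - Q6 - Z7 - X7 - W9 - V9 - HQ: 12+20+12+13+5+20 = 82
HQ - Q6 - Z7 - W9 - V9 - X7 - HQ: 12+20+1+5+18+10 = 66
HQ - Q6 - Z7 - W9 - X7 - V9 - HQ: 12+20+1+13+18+20 = 84
HQ - Q6 - X7 - V9 - Z7 - W9 - HQ: 12+8+18+6+1+15 = 60
HQ - Q6 - X7 - V9 - W9 - Z7 - HQ: 12+8+18+5+1+14 = 58
… (46 more)
The minimum is 58.
One optimal route: HQ → Q6 → X7 → V9 → W9 → Z7 → HQ (or its reverse).

Minimum total distance: 58 m.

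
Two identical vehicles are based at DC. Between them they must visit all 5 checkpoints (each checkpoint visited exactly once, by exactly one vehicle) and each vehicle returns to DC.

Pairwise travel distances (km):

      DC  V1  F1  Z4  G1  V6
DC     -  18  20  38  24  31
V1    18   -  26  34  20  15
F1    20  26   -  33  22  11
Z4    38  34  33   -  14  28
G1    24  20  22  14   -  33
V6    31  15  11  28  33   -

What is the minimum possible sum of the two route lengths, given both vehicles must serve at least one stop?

Try each way of splitting the stops between the two vehicles (each non-empty) and, for each split, find the best tour for each vehicle:
  {V1} + {F1, Z4, G1, V6}: 36 + 97 = 133
  {F1} + {V1, Z4, G1, V6}: 40 + 99 = 139
  {V1, F1} + {Z4, G1, V6}: 64 + 97 = 161
  {Z4} + {V1, F1, G1, V6}: 76 + 90 = 166
  {V1, Z4} + {F1, G1, V6}: 90 + 88 = 178
  {F1, Z4} + {V1, G1, V6}: 91 + 90 = 181
  … (15 splits in total)
Best: vehicle 1 DC → V1 → DC = 36; vehicle 2 DC → F1 → V6 → Z4 → G1 → DC = 97; combined 133.

Minimum combined distance: 133 km.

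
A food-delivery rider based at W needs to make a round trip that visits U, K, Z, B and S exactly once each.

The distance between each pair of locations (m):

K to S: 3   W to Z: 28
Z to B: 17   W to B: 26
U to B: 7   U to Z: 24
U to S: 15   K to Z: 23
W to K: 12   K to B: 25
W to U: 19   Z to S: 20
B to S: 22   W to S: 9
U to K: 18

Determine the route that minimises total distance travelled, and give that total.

78 m — the shortest possible round trip.

There are 60 distinct closed tours to check (reversals are equivalent).
W → U → K → Z → B → S → W: 19+18+23+17+22+9 = 108
W → U → K → Z → S → B → W: 19+18+23+20+22+26 = 128
W → U → K → B → Z → S → W: 19+18+25+17+20+9 = 108
W → U → K → B → S → Z → W: 19+18+25+22+20+28 = 132
W → U → K → S → Z → B → W: 19+18+3+20+17+26 = 103
W → U → K → S → B → Z → W: 19+18+3+22+17+28 = 107
W → U → Z → K → B → S → W: 19+24+23+25+22+9 = 122
W → U → Z → K → S → B → W: 19+24+23+3+22+26 = 117
W → U → Z → B → K → S → W: 19+24+17+25+3+9 = 97
W → U → Z → B → S → K → W: 19+24+17+22+3+12 = 97
W → U → Z → S → K → B → W: 19+24+20+3+25+26 = 117
W → U → Z → S → B → K → W: 19+24+20+22+25+12 = 122
W → U → B → K → Z → S → W: 19+7+25+23+20+9 = 103
W → U → B → K → S → Z → W: 19+7+25+3+20+28 = 102
… (46 more)
W → U → B → Z → K → S → W: 19+7+17+23+3+9 = 78  ← best
The minimum is 78.
One optimal route: W → U → B → Z → K → S → W (or its reverse).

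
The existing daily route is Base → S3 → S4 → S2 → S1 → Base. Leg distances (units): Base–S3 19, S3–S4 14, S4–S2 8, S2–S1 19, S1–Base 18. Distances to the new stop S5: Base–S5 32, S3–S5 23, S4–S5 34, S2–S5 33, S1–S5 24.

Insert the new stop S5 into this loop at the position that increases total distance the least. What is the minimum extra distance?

Insertion cost between consecutive stops i–j is d(i,S5) + d(S5,j) − d(i,j):
  between Base and S3: 32 + 23 − 19 = 36
  between S3 and S4: 23 + 34 − 14 = 43
  between S4 and S2: 34 + 33 − 8 = 59
  between S2 and S1: 33 + 24 − 19 = 38
  between S1 and Base: 24 + 32 − 18 = 38
Cheapest insertion is between Base and S3, adding 36.
New total = 78 + 36 = 114.

Minimum extra distance: 36, inserting S5 between Base and S3.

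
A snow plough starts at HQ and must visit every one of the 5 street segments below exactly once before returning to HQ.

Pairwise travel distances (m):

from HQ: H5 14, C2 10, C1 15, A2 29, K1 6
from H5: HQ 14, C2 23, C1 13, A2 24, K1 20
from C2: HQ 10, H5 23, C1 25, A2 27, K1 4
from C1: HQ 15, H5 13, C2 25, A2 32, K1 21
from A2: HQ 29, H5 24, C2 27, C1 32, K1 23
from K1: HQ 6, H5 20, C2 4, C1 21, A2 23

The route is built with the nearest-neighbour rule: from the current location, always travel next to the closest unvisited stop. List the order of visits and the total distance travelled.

At HQ the remaining stops are K1 6, C2 10, H5 14, C1 15, A2 29; go to K1.
At K1 the remaining stops are C2 4, H5 20, C1 21, A2 23; go to C2.
At C2 the remaining stops are H5 23, C1 25, A2 27; go to H5.
At H5 the remaining stops are C1 13, A2 24; go to C1.
At C1 the remaining stops are A2 32; go to A2.
Return A2→HQ: 29.
Total = 6 + 4 + 23 + 13 + 32 + 29 = 107.

Total distance 107 m via the nearest-neighbour route HQ → K1 → C2 → H5 → C1 → A2 → HQ.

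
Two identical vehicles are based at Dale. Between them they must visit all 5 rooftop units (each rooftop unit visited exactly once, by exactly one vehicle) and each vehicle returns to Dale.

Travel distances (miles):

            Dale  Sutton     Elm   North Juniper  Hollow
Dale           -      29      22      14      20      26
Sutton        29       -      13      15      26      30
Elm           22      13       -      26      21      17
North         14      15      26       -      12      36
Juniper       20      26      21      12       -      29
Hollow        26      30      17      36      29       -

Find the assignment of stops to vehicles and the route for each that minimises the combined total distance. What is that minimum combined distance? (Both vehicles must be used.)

125 miles — the smallest possible combined total.

Try each way of splitting the stops between the two vehicles (each non-empty) and, for each split, find the best tour for each vehicle:
  {Sutton} + {Elm, North, Juniper, Hollow}: 58 + 90 = 148
  {Elm} + {Sutton, North, Juniper, Hollow}: 44 + 103 = 147
  {Sutton, Elm} + {North, Juniper, Hollow}: 64 + 81 = 145
  {North} + {Sutton, Elm, Juniper, Hollow}: 28 + 102 = 130
  {Sutton, North} + {Elm, Juniper, Hollow}: 58 + 84 = 142
  {Elm, North} + {Sutton, Juniper, Hollow}: 62 + 102 = 164
  … (15 splits in total)
  {Juniper} + {Sutton, Elm, North, Hollow}: 40 + 85 = 125  ← best
Best: vehicle 1 Dale → Juniper → Dale = 40; vehicle 2 Dale → North → Sutton → Elm → Hollow → Dale = 85; combined 125.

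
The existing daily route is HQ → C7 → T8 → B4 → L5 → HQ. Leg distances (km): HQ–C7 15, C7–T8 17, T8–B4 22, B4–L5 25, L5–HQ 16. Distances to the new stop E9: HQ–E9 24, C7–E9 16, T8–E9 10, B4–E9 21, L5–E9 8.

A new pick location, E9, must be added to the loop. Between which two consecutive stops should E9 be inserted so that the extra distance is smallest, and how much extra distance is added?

Minimum extra distance: 4 km, inserting E9 between B4 and L5.

Insertion cost between consecutive stops i–j is d(i,E9) + d(E9,j) − d(i,j):
  between HQ and C7: 24 + 16 − 15 = 25
  between C7 and T8: 16 + 10 − 17 = 9
  between T8 and B4: 10 + 21 − 22 = 9
  between B4 and L5: 21 + 8 − 25 = 4
  between L5 and HQ: 8 + 24 − 16 = 16
Cheapest insertion is between B4 and L5, adding 4.
New total = 95 + 4 = 99.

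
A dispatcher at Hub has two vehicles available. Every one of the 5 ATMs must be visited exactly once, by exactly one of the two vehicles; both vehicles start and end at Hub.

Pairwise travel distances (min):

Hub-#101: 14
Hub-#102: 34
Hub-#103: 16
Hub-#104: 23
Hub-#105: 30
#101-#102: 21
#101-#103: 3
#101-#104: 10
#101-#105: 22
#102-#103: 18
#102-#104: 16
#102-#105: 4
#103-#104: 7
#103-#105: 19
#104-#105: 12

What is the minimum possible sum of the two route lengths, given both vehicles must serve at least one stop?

Try each way of splitting the stops between the two vehicles (each non-empty) and, for each split, find the best tour for each vehicle:
  {#101} + {#102, #103, #104, #105}: 28 + 73 = 101
  {#102} + {#101, #103, #104, #105}: 68 + 66 = 134
  {#101, #102} + {#103, #104, #105}: 69 + 65 = 134
  {#103} + {#101, #102, #104, #105}: 32 + 74 = 106
  {#101, #103} + {#102, #104, #105}: 33 + 73 = 106
  {#102, #103} + {#101, #104, #105}: 68 + 66 = 134
  … (15 splits in total)
Best: vehicle 1 Hub → #101 → Hub = 28; vehicle 2 Hub → #102 → #105 → #104 → #103 → Hub = 73; combined 101.

101 min — the smallest possible combined total.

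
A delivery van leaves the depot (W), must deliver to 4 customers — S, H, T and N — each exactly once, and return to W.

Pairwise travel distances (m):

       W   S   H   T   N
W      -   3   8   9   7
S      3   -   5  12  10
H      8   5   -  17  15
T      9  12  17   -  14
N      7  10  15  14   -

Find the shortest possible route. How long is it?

46 m — the shortest possible round trip.

With 4 stops there are 4!/2 = 12 distinct round trips (a route and its reverse cost the same).
W → S → H → T → N → W: 3+5+17+14+7 = 46
W → S → H → N → T → W: 3+5+15+14+9 = 46
W → S → T → H → N → W: 3+12+17+15+7 = 54
W → S → T → N → H → W: 3+12+14+15+8 = 52
W → S → N → H → T → W: 3+10+15+17+9 = 54
W → S → N → T → H → W: 3+10+14+17+8 = 52
W → H → S → T → N → W: 8+5+12+14+7 = 46
W → H → S → N → T → W: 8+5+10+14+9 = 46
W → H → T → S → N → W: 8+17+12+10+7 = 54
W → H → N → S → T → W: 8+15+10+12+9 = 54
W → T → S → H → N → W: 9+12+5+15+7 = 48
W → T → H → S → N → W: 9+17+5+10+7 = 48
The minimum is 46.
One optimal route: W → S → H → T → N → W (or its reverse).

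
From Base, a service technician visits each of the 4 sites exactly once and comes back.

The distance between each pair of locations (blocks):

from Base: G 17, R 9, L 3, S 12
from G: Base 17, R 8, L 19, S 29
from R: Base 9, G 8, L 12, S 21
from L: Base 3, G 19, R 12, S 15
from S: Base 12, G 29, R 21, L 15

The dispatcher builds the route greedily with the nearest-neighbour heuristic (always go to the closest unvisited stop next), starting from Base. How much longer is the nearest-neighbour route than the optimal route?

Excess over optimum: 1 blocks.

Base: L=3, R=9, S=12, G=17 ⇒ L
L: R=12, S=15, G=19 ⇒ R
R: G=8, S=21 ⇒ G
G: S=29 ⇒ S
NN route Base → L → R → G → S → Base costs 64.
Optimal: Base → R → G → L → S → Base costs 63 (by enumerating all 12 distinct tours).
Excess = 64 − 63 = 1.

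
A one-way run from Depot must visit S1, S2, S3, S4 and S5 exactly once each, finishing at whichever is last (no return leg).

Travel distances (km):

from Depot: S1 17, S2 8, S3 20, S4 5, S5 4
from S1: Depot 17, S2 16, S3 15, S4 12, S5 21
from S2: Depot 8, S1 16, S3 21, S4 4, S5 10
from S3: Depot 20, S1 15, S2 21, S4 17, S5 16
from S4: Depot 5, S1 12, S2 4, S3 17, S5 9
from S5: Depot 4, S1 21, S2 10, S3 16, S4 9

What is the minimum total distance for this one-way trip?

There are 5! = 120 possible orderings.
Depot→S1→S2→S3→S4→S5: 17+16+21+17+9 = 80
Depot→S1→S2→S3→S5→S4: 17+16+21+16+9 = 79
Depot→S1→S2→S4→S3→S5: 17+16+4+17+16 = 70
Depot→S1→S2→S4→S5→S3: 17+16+4+9+16 = 62
Depot→S1→S2→S5→S3→S4: 17+16+10+16+17 = 76
Depot→S1→S2→S5→S4→S3: 17+16+10+9+17 = 69
Depot→S1→S3→S2→S4→S5: 17+15+21+4+9 = 66
Depot→S1→S3→S2→S5→S4: 17+15+21+10+9 = 72
Depot→S1→S3→S4→S2→S5: 17+15+17+4+10 = 63
Depot→S1→S3→S4→S5→S2: 17+15+17+9+10 = 68
Depot→S1→S3→S5→S2→S4: 17+15+16+10+4 = 62
Depot→S1→S3→S5→S4→S2: 17+15+16+9+4 = 61
Depot→S1→S4→S2→S3→S5: 17+12+4+21+16 = 70
Depot→S1→S4→S2→S5→S3: 17+12+4+10+16 = 59
… (106 more)
Depot→S5→S2→S4→S1→S3: 4+10+4+12+15 = 45  ← best
The minimum is 45.
One shortest path: Depot → S5 → S2 → S4 → S1 → S3.

45 km — the minimum one-way total.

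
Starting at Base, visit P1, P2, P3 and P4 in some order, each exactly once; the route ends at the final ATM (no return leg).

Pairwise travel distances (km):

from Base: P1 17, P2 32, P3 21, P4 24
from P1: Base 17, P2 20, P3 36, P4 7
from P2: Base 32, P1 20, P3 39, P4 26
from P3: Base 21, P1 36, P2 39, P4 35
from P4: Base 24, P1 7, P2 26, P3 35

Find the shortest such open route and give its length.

There are 4! = 24 possible orderings.
Base - P1 - P2 - P3 - P4: 17+20+39+35 = 111
Base - P1 - P2 - P4 - P3: 17+20+26+35 = 98
Base - P1 - P3 - P2 - P4: 17+36+39+26 = 118
Base - P1 - P3 - P4 - P2: 17+36+35+26 = 114
Base - P1 - P4 - P2 - P3: 17+7+26+39 = 89
Base - P1 - P4 - P3 - P2: 17+7+35+39 = 98
Base - P2 - P1 - P3 - P4: 32+20+36+35 = 123
Base - P2 - P1 - P4 - P3: 32+20+7+35 = 94
Base - P2 - P3 - P1 - P4: 32+39+36+7 = 114
Base - P2 - P3 - P4 - P1: 32+39+35+7 = 113
Base - P2 - P4 - P1 - P3: 32+26+7+36 = 101
Base - P2 - P4 - P3 - P1: 32+26+35+36 = 129
Base - P3 - P1 - P2 - P4: 21+36+20+26 = 103
Base - P3 - P1 - P4 - P2: 21+36+7+26 = 90
… (10 more)
Base - P3 - P4 - P1 - P2: 21+35+7+20 = 83  ← best
The minimum is 83.
One shortest path: Base → P3 → P4 → P1 → P2.

83 km — the minimum one-way total.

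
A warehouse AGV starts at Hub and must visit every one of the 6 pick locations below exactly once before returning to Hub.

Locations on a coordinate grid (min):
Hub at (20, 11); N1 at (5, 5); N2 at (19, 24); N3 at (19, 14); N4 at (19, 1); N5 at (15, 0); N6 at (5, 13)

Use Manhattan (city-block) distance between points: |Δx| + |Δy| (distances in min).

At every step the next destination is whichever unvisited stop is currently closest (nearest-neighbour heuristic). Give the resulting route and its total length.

At Hub the remaining stops are N3 4, N4 11, N2 14, N5 16, N6 17, N1 21; go to N3.
At N3 the remaining stops are N2 10, N4 13, N6 15, N5 18, N1 23; go to N2.
At N2 the remaining stops are N4 23, N6 25, N5 28, N1 33; go to N4.
At N4 the remaining stops are N5 5, N1 18, N6 26; go to N5.
At N5 the remaining stops are N1 15, N6 23; go to N1.
At N1 the remaining stops are N6 8; go to N6.
Return N6→Hub: 17.
Total = 4 + 10 + 23 + 5 + 15 + 8 + 17 = 82.

82 min along Hub → N3 → N2 → N4 → N5 → N1 → N6 → Hub.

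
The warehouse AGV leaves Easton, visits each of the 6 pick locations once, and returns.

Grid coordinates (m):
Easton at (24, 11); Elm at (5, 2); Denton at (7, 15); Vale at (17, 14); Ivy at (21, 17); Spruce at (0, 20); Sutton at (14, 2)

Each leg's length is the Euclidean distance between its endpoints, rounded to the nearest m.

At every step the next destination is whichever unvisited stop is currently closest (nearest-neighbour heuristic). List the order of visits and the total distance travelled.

From Easton: distances to unvisited — Ivy=7, Vale=8, Sutton=13, Denton=17, Elm=21, Spruce=26. Nearest is Ivy (7).
From Ivy: distances to unvisited — Vale=5, Denton=14, Sutton=17, Spruce=21, Elm=22. Nearest is Vale (5).
From Vale: distances to unvisited — Denton=10, Sutton=12, Elm=17, Spruce=18. Nearest is Denton (10).
From Denton: distances to unvisited — Spruce=9, Elm=13, Sutton=15. Nearest is Spruce (9).
From Spruce: distances to unvisited — Elm=19, Sutton=23. Nearest is Elm (19).
From Elm: distances to unvisited — Sutton=9. Nearest is Sutton (9).
Return Sutton→Easton: 13.
Total = 7 + 5 + 10 + 9 + 19 + 9 + 13 = 72.

Nearest-neighbour total = 72 m; route Easton → Ivy → Vale → Denton → Spruce → Elm → Sutton → Easton.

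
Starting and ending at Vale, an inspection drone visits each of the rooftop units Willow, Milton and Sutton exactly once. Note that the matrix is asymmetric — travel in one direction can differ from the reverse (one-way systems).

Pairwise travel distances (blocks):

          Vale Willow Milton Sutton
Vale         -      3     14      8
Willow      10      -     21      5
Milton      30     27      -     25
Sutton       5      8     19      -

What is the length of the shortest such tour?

Vale-Willow-Milton-Sutton-Vale: 3+21+25+5 = 54
Vale-Willow-Sutton-Milton-Vale: 3+5+19+30 = 57
Vale-Milton-Willow-Sutton-Vale: 14+27+5+5 = 51
Vale-Milton-Sutton-Willow-Vale: 14+25+8+10 = 57
Vale-Sutton-Willow-Milton-Vale: 8+8+21+30 = 67
Vale-Sutton-Milton-Willow-Vale: 8+19+27+10 = 64
The minimum is 51.
One optimal route: Vale → Milton → Willow → Sutton → Vale.

51 blocks — the shortest possible round trip.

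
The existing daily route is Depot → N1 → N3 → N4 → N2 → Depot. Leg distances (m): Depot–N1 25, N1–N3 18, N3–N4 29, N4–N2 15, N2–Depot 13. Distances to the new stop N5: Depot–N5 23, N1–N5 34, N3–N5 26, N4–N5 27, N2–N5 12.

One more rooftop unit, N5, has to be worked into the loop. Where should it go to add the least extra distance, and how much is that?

Insertion cost between consecutive stops i–j is d(i,N5) + d(N5,j) − d(i,j):
  between Depot and N1: 23 + 34 − 25 = 32
  between N1 and N3: 34 + 26 − 18 = 42
  between N3 and N4: 26 + 27 − 29 = 24
  between N4 and N2: 27 + 12 − 15 = 24
  between N2 and Depot: 12 + 23 − 13 = 22
Cheapest insertion is between N2 and Depot, adding 22.
New total = 100 + 22 = 122.

Minimum extra distance: 22 m, inserting N5 between N2 and Depot.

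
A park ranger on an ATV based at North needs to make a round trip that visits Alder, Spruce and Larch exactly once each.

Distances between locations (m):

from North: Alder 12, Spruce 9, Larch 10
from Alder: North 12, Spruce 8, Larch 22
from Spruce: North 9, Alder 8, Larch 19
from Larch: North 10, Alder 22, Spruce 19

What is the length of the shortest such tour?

Minimum total distance: 49 m.

North - Alder - Spruce - Larch - North: 12+8+19+10 = 49
North - Alder - Larch - Spruce - North: 12+22+19+9 = 62
North - Spruce - Alder - Larch - North: 9+8+22+10 = 49
The minimum is 49.
One optimal route: North → Alder → Spruce → Larch → North (or its reverse).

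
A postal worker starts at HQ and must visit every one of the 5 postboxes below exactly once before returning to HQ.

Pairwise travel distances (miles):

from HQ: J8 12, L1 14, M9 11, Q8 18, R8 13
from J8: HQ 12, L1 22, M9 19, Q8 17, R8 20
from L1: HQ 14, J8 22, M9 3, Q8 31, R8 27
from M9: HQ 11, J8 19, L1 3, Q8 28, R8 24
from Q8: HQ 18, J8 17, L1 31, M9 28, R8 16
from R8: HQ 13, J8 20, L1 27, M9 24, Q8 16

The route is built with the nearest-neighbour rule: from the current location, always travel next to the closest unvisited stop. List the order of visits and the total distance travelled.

HQ → [M9:11 / J8:12 / R8:13 / L1:14 / Q8:18] → M9 (11)
M9 → [L1:3 / J8:19 / R8:24 / Q8:28] → L1 (3)
L1 → [J8:22 / R8:27 / Q8:31] → J8 (22)
J8 → [Q8:17 / R8:20] → Q8 (17)
Q8 → [R8:16] → R8 (16)
Return R8→HQ: 13.
Total = 11 + 3 + 22 + 17 + 16 + 13 = 82.

Total distance 82 miles via the nearest-neighbour route HQ → M9 → L1 → J8 → Q8 → R8 → HQ.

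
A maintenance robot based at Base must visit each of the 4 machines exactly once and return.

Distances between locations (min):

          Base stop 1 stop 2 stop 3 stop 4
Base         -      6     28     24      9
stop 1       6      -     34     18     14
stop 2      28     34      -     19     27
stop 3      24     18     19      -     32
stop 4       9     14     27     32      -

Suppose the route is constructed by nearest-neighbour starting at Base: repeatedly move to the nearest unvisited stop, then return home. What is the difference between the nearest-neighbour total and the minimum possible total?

Excess over optimum: 11 min.

From Base: stop 1=6, stop 4=9, stop 3=24, stop 2=28 → choose stop 1 (6).
From stop 1: stop 4=14, stop 3=18, stop 2=34 → choose stop 4 (14).
From stop 4: stop 2=27, stop 3=32 → choose stop 2 (27).
From stop 2: stop 3=19 → choose stop 3 (19).
NN route Base → stop 1 → stop 4 → stop 2 → stop 3 → Base costs 90.
Optimal: Base → stop 1 → stop 3 → stop 2 → stop 4 → Base costs 79 (by enumerating all 12 distinct tours).
Excess = 90 − 79 = 11.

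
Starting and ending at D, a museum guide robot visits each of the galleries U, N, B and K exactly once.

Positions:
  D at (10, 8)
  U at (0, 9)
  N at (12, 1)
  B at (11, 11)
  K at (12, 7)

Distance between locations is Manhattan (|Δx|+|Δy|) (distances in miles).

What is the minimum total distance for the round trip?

D - U - N - B - K - D: 11+20+11+5+3 = 50
D - U - N - K - B - D: 11+20+6+5+4 = 46
D - U - B - N - K - D: 11+13+11+6+3 = 44
D - U - B - K - N - D: 11+13+5+6+9 = 44
D - U - K - N - B - D: 11+14+6+11+4 = 46
D - U - K - B - N - D: 11+14+5+11+9 = 50
D - N - U - B - K - D: 9+20+13+5+3 = 50
D - N - U - K - B - D: 9+20+14+5+4 = 52
D - N - B - U - K - D: 9+11+13+14+3 = 50
D - N - K - U - B - D: 9+6+14+13+4 = 46
D - B - U - N - K - D: 4+13+20+6+3 = 46
D - B - N - U - K - D: 4+11+20+14+3 = 52
The minimum is 44.
One optimal route: D → U → B → N → K → D (or its reverse).

Shortest round trip = 44 miles.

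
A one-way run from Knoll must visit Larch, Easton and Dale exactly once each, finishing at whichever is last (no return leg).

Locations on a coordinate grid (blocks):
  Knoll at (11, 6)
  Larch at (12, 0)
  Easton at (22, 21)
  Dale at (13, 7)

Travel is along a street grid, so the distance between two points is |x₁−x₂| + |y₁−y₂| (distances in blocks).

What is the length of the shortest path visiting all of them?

Shortest open route: 38 blocks.

There are 3! = 6 possible orderings.
Knoll → Larch → Easton → Dale: 7+31+23 = 61
Knoll → Larch → Dale → Easton: 7+8+23 = 38
Knoll → Easton → Larch → Dale: 26+31+8 = 65
Knoll → Easton → Dale → Larch: 26+23+8 = 57
Knoll → Dale → Larch → Easton: 3+8+31 = 42
Knoll → Dale → Easton → Larch: 3+23+31 = 57
The minimum is 38.
One shortest path: Knoll → Larch → Dale → Easton.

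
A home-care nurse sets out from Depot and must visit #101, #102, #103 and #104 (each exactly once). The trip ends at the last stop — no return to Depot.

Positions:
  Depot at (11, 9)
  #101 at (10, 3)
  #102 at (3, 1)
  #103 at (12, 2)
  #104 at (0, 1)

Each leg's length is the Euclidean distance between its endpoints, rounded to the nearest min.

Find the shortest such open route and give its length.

There are 4! = 24 possible orderings.
Depot - #101 - #102 - #103 - #104: 6+7+9+12 = 34
Depot - #101 - #102 - #104 - #103: 6+7+3+12 = 28
Depot - #101 - #103 - #102 - #104: 6+2+9+3 = 20
Depot - #101 - #103 - #104 - #102: 6+2+12+3 = 23
Depot - #101 - #104 - #102 - #103: 6+10+3+9 = 28
Depot - #101 - #104 - #103 - #102: 6+10+12+9 = 37
Depot - #102 - #101 - #103 - #104: 11+7+2+12 = 32
Depot - #102 - #101 - #104 - #103: 11+7+10+12 = 40
Depot - #102 - #103 - #101 - #104: 11+9+2+10 = 32
Depot - #102 - #103 - #104 - #101: 11+9+12+10 = 42
Depot - #102 - #104 - #101 - #103: 11+3+10+2 = 26
Depot - #102 - #104 - #103 - #101: 11+3+12+2 = 28
Depot - #103 - #101 - #102 - #104: 7+2+7+3 = 19
Depot - #103 - #101 - #104 - #102: 7+2+10+3 = 22
… (10 more)
The minimum is 19.
One shortest path: Depot → #103 → #101 → #102 → #104.

Minimum one-way distance = 19 min.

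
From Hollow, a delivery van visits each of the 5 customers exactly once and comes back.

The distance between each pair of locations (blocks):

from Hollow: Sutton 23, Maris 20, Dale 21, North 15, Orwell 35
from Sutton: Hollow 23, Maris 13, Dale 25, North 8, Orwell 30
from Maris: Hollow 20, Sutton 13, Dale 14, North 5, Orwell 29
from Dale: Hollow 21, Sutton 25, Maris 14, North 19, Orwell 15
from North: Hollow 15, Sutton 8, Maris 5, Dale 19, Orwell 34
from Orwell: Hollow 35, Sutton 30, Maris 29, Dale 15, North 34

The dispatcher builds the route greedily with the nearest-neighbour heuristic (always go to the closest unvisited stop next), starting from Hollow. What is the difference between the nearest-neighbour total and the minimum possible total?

Hollow: North=15, Maris=20, Dale=21, Sutton=23, Orwell=35 ⇒ North
North: Maris=5, Sutton=8, Dale=19, Orwell=34 ⇒ Maris
Maris: Sutton=13, Dale=14, Orwell=29 ⇒ Sutton
Sutton: Dale=25, Orwell=30 ⇒ Dale
Dale: Orwell=15 ⇒ Orwell
NN route Hollow → North → Maris → Sutton → Dale → Orwell → Hollow costs 108.
Optimal: Hollow → Maris → North → Sutton → Orwell → Dale → Hollow costs 99 (by enumerating all 60 distinct tours).
Excess = 108 − 99 = 9.

Excess over optimum: 9 blocks.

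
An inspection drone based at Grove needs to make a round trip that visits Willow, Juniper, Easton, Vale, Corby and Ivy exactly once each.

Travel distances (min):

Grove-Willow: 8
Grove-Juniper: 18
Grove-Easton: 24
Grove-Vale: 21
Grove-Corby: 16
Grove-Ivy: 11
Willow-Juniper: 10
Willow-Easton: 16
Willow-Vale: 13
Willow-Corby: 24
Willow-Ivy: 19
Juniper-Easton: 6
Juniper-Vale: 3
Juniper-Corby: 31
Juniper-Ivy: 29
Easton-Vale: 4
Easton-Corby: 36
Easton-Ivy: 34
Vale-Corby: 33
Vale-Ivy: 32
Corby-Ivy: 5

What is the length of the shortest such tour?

Minimum total distance: 77 min.

Grove → Willow → Juniper → Easton → Vale → Corby → Ivy → Grove: 8+10+6+4+33+5+11 = 77
Grove → Willow → Juniper → Easton → Vale → Ivy → Corby → Grove: 8+10+6+4+32+5+16 = 81
Grove → Willow → Juniper → Easton → Corby → Vale → Ivy → Grove: 8+10+6+36+33+32+11 = 136
Grove → Willow → Juniper → Easton → Corby → Ivy → Vale → Grove: 8+10+6+36+5+32+21 = 118
Grove → Willow → Juniper → Easton → Ivy → Vale → Corby → Grove: 8+10+6+34+32+33+16 = 139
Grove → Willow → Juniper → Easton → Ivy → Corby → Vale → Grove: 8+10+6+34+5+33+21 = 117
Grove → Willow → Juniper → Vale → Easton → Corby → Ivy → Grove: 8+10+3+4+36+5+11 = 77
Grove → Willow → Juniper → Vale → Easton → Ivy → Corby → Grove: 8+10+3+4+34+5+16 = 80
… (352 more)
The minimum is 77.
One optimal route: Grove → Willow → Juniper → Easton → Vale → Corby → Ivy → Grove (or its reverse).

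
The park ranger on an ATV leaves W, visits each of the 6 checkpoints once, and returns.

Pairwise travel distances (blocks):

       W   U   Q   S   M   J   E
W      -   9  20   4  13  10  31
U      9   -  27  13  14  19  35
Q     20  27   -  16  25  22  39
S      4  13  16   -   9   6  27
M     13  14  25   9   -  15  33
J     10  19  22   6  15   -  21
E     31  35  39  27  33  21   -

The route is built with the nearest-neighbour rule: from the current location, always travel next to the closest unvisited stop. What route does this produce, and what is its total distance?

At W the remaining stops are S 4, U 9, J 10, M 13, Q 20, E 31; go to S.
At S the remaining stops are J 6, M 9, U 13, Q 16, E 27; go to J.
At J the remaining stops are M 15, U 19, E 21, Q 22; go to M.
At M the remaining stops are U 14, Q 25, E 33; go to U.
At U the remaining stops are Q 27, E 35; go to Q.
At Q the remaining stops are E 39; go to E.
Return E→W: 31.
Total = 4 + 6 + 15 + 14 + 27 + 39 + 31 = 136.

Nearest-neighbour total = 136 blocks; route W → S → J → M → U → Q → E → W.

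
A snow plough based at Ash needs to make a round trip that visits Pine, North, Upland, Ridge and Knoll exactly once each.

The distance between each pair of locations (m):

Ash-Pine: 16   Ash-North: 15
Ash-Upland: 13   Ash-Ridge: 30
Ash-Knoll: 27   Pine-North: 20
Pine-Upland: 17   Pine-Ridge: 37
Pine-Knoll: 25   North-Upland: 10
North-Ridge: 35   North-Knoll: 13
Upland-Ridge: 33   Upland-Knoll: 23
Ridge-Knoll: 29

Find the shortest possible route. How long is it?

Minimum total distance: 115 m.

There are 60 distinct closed tours to check (reversals are equivalent).
Ash→Pine→North→Upland→Ridge→Knoll→Ash: 16+20+10+33+29+27 = 135
Ash→Pine→North→Upland→Knoll→Ridge→Ash: 16+20+10+23+29+30 = 128
Ash→Pine→North→Ridge→Upland→Knoll→Ash: 16+20+35+33+23+27 = 154
Ash→Pine→North→Ridge→Knoll→Upland→Ash: 16+20+35+29+23+13 = 136
Ash→Pine→North→Knoll→Upland→Ridge→Ash: 16+20+13+23+33+30 = 135
Ash→Pine→North→Knoll→Ridge→Upland→Ash: 16+20+13+29+33+13 = 124
Ash→Pine→Upland→North→Ridge→Knoll→Ash: 16+17+10+35+29+27 = 134
Ash→Pine→Upland→North→Knoll→Ridge→Ash: 16+17+10+13+29+30 = 115
Ash→Pine→Upland→Ridge→North→Knoll→Ash: 16+17+33+35+13+27 = 141
Ash→Pine→Upland→Ridge→Knoll→North→Ash: 16+17+33+29+13+15 = 123
Ash→Pine→Upland→Knoll→North→Ridge→Ash: 16+17+23+13+35+30 = 134
Ash→Pine→Upland→Knoll→Ridge→North→Ash: 16+17+23+29+35+15 = 135
Ash→Pine→Ridge→North→Upland→Knoll→Ash: 16+37+35+10+23+27 = 148
Ash→Pine→Ridge→North→Knoll→Upland→Ash: 16+37+35+13+23+13 = 137
… (46 more)
The minimum is 115.
One optimal route: Ash → Pine → Upland → North → Knoll → Ridge → Ash (or its reverse).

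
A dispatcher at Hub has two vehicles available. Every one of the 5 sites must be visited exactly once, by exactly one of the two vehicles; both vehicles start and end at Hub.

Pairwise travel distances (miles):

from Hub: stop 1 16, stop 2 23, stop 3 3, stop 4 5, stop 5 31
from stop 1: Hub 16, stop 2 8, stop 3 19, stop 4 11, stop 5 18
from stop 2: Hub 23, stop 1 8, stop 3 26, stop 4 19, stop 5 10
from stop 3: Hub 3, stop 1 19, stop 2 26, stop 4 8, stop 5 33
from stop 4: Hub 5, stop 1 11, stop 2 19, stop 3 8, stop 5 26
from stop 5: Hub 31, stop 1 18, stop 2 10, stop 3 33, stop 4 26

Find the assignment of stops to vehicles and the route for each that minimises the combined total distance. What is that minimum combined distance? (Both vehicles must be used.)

71 miles — the smallest possible combined total.

Check every non-empty split of the stops between the two vehicles; for each half take its own optimal tour:
  {stop 1} + {stop 2, stop 3, stop 4, stop 5}: 32 + 70 = 102
  {stop 2} + {stop 1, stop 3, stop 4, stop 5}: 46 + 70 = 116
  {stop 1, stop 2} + {stop 3, stop 4, stop 5}: 47 + 67 = 114
  {stop 3} + {stop 1, stop 2, stop 4, stop 5}: 6 + 65 = 71
  {stop 1, stop 3} + {stop 2, stop 4, stop 5}: 38 + 64 = 102
  {stop 2, stop 3} + {stop 1, stop 4, stop 5}: 52 + 65 = 117
  … (15 splits in total)
Best: vehicle 1 Hub → stop 3 → Hub = 6; vehicle 2 Hub → stop 1 → stop 2 → stop 5 → stop 4 → Hub = 65; combined 71.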